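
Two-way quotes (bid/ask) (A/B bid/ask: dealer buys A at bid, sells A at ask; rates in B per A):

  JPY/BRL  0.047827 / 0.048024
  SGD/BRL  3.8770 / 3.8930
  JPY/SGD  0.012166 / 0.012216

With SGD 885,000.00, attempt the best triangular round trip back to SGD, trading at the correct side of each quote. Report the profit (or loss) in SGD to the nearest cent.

Net profit: SGD 5,026.59

Best loop SGD → JPY → BRL → SGD:
SGD 885,000.00 ÷ 0.012216 (buy JPY at ask) = JPY 72,445,972
JPY 72,445,972 × 0.047827 (sell JPY at bid) = BRL 3,464,873.53
BRL 3,464,873.53 ÷ 3.8930 (buy SGD at ask) = SGD 890,026.59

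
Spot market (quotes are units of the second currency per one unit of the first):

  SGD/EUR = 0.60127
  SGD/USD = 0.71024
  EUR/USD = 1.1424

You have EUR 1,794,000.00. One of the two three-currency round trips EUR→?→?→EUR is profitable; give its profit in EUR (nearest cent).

Profitable loop is EUR → SGD → USD → EUR:
EUR 1,794,000.00 ÷ 0.60127 = SGD 2,983,684.53
SGD 2,983,684.53 × 0.71024 = USD 2,119,132.10
USD 2,119,132.10 ÷ 1.1424 = EUR 1,854,982.58
Profit = EUR 1,854,982.58 − EUR 1,794,000.00

Profit: EUR 60,982.58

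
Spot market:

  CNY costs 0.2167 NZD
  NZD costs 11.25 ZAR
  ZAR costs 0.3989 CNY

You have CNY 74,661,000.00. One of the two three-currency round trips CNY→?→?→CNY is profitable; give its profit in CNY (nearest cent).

Profit: CNY 2,113,736.12

Profitable loop is CNY → ZAR → NZD → CNY:
CNY 74,661,000.00 ÷ 0.3989 = ZAR 187,167,209.83
ZAR 187,167,209.83 ÷ 11.25 = NZD 16,637,085.32
NZD 16,637,085.32 ÷ 0.2167 = CNY 76,774,736.12
Profit = CNY 76,774,736.12 − CNY 74,661,000.00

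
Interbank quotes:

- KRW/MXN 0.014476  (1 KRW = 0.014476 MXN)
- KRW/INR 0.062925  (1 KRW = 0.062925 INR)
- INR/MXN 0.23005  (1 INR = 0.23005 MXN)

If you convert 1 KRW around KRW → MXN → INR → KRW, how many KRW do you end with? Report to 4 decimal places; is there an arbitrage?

1.0000 (no arbitrage)

Around KRW → MXN → INR → KRW: 1 × 0.014476 ÷ 0.23005 ÷ 0.062925 = 1.000007
Product ≈ 1 (deviation 0.001%, within rounding noise).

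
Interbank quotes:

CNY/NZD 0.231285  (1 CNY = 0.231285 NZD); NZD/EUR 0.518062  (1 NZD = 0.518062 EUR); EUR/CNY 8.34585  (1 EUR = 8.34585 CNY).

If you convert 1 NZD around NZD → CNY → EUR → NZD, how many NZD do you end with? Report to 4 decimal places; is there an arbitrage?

Around NZD → CNY → EUR → NZD: 1 ÷ 0.231285 ÷ 8.34585 ÷ 0.518062 = 1.000001
Product ≈ 1 (deviation 0.000%, within rounding noise).

1.0000 (no arbitrage)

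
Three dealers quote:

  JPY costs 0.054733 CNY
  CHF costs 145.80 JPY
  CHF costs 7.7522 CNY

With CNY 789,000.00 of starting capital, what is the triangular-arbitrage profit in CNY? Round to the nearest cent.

Profit: CNY 23,192.20

Profitable loop is CNY → CHF → JPY → CNY:
CNY 789,000.00 ÷ 7.7522 = CHF 101,777.56
CHF 101,777.56 × 145.80 = JPY 14,839,168
JPY 14,839,168 × 0.054733 = CNY 812,192.20
Profit = CNY 812,192.20 − CNY 789,000.00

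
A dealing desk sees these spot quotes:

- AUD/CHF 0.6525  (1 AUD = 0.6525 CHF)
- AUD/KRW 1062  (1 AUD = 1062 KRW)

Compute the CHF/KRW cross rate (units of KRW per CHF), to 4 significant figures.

CHF/KRW = 1628

1 CHF ÷ 0.6525 = 1.53257 AUD
1.53257 AUD × 1062 = 1627.59 KRW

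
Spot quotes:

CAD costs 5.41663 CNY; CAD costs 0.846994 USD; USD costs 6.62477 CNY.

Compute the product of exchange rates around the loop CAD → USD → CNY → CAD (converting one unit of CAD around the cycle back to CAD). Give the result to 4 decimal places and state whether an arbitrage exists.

1.0359 (arbitrage exists)

Around CAD → USD → CNY → CAD: 1 × 0.846994 × 6.62477 ÷ 5.41663 = 1.035910
Product > 1; profitable direction is CAD → USD → CNY → CAD.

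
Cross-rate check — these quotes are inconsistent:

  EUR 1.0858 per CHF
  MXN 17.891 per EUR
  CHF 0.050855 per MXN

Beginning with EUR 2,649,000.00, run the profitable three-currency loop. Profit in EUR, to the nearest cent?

Profitable loop is EUR → CHF → MXN → EUR:
EUR 2,649,000.00 ÷ 1.0858 = CHF 2,439,675.82
CHF 2,439,675.82 ÷ 0.050855 = MXN 47,973,175.01
MXN 47,973,175.01 ÷ 17.891 = EUR 2,681,413.84
Profit = EUR 2,681,413.84 − EUR 2,649,000.00

Profit: EUR 32,413.84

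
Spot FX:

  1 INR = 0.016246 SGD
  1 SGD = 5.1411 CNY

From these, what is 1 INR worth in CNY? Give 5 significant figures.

INR/CNY = 0.083522

1 INR × 0.016246 = 0.016246 SGD
0.016246 SGD × 5.1411 = 0.0835223 CNY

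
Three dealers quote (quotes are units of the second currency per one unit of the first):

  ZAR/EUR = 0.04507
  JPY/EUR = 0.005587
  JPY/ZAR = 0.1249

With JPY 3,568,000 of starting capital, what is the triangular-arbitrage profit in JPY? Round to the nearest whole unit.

Profitable loop is JPY → ZAR → EUR → JPY:
JPY 3,568,000 × 0.1249 = ZAR 445,643.20
ZAR 445,643.20 × 0.04507 = EUR 20,085.14
EUR 20,085.14 ÷ 0.005587 = JPY 3,594,977
Profit = JPY 3,594,977 − JPY 3,568,000

Profit: JPY 26,977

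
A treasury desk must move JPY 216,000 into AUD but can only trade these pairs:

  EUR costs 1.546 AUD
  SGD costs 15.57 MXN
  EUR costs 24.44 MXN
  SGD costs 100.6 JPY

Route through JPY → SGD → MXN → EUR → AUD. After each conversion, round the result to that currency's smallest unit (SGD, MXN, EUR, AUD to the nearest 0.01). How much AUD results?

JPY 216,000 ÷ 100.6 = SGD 2,147.12
SGD 2,147.12 × 15.57 = MXN 33,430.66
MXN 33,430.66 ÷ 24.44 = EUR 1,367.87
EUR 1,367.87 × 1.546 = AUD 2,114.73

AUD 2,114.73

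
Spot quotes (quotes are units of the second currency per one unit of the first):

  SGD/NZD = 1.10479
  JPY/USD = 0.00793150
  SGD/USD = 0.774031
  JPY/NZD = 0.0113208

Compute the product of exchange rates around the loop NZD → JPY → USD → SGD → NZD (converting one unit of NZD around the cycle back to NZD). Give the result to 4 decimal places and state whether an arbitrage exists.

Around NZD → JPY → USD → SGD → NZD: 1 ÷ 0.0113208 × 0.00793150 ÷ 0.774031 × 1.10479 = 0.999999
Product ≈ 1 (deviation 0.000%, within rounding noise).

1.0000 (no arbitrage)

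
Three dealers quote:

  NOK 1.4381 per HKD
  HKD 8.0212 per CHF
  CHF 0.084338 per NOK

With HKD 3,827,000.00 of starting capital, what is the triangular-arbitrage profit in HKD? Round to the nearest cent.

Profit: HKD 106,749.79

Profitable loop is HKD → CHF → NOK → HKD:
HKD 3,827,000.00 ÷ 8.0212 = CHF 477,110.66
CHF 477,110.66 ÷ 0.084338 = NOK 5,657,125.58
NOK 5,657,125.58 ÷ 1.4381 = HKD 3,933,749.79
Profit = HKD 3,933,749.79 − HKD 3,827,000.00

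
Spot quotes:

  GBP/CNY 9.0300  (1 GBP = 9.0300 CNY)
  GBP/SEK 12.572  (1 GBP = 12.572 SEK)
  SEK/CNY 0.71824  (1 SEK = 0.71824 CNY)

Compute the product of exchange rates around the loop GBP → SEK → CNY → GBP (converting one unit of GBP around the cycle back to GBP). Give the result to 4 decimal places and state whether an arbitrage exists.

Around GBP → SEK → CNY → GBP: 1 × 12.572 × 0.71824 ÷ 9.0300 = 0.999968
Product ≈ 1 (deviation 0.003%, within rounding noise).

1.0000 (no arbitrage)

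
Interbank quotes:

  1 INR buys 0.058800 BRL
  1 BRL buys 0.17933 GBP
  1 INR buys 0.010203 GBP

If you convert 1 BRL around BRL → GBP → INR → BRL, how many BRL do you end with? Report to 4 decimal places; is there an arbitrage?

Around BRL → GBP → INR → BRL: 1 × 0.17933 ÷ 0.010203 × 0.058800 = 1.033481
Product > 1; profitable direction is BRL → GBP → INR → BRL.

1.0335 (arbitrage exists)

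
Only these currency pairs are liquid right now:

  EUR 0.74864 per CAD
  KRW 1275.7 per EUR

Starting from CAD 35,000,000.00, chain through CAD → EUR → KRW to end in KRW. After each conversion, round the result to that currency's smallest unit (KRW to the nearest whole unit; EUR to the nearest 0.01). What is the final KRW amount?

KRW 33,426,401,680

CAD 35,000,000.00 × 0.74864 = EUR 26,202,400.00
EUR 26,202,400.00 × 1275.7 = KRW 33,426,401,680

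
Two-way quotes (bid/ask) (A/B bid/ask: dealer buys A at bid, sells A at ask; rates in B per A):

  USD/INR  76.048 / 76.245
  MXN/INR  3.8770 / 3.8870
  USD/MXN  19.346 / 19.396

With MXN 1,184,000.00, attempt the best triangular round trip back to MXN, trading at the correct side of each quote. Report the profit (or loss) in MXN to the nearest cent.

Net profit: MXN 10,298.22

Best loop MXN → USD → INR → MXN:
MXN 1,184,000.00 ÷ 19.396 (buy USD at ask) = USD 61,043.51
USD 61,043.51 × 76.048 (sell USD at bid) = INR 4,642,237.16
INR 4,642,237.16 ÷ 3.8870 (buy MXN at ask) = MXN 1,194,298.22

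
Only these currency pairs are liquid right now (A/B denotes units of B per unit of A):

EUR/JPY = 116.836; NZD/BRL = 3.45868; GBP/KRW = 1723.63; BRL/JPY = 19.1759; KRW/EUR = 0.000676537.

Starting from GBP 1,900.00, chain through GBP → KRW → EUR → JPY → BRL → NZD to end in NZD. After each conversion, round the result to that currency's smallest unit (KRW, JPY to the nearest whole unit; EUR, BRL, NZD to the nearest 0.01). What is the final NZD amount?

GBP 1,900.00 × 1723.63 = KRW 3,274,897
KRW 3,274,897 × 0.000676537 = EUR 2,215.59
EUR 2,215.59 × 116.836 = JPY 258,861
JPY 258,861 ÷ 19.1759 = BRL 13,499.29
BRL 13,499.29 ÷ 3.45868 = NZD 3,903.02

NZD 3,903.02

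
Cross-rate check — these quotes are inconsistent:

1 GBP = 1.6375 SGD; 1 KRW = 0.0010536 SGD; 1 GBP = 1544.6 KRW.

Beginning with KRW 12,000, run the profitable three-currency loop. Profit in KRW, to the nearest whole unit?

Profit: KRW 75

Profitable loop is KRW → GBP → SGD → KRW:
KRW 12,000 ÷ 1544.6 = GBP 7.77
GBP 7.77 × 1.6375 = SGD 12.72
SGD 12.72 ÷ 0.0010536 = KRW 12,075
Profit = KRW 12,075 − KRW 12,000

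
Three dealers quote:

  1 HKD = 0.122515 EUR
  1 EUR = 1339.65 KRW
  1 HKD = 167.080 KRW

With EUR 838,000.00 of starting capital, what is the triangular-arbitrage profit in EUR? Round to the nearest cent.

Profit: EUR 15,076.29

Profitable loop is EUR → HKD → KRW → EUR:
EUR 838,000.00 ÷ 0.122515 = HKD 6,839,978.78
HKD 6,839,978.78 × 167.080 = KRW 1,142,823,654
KRW 1,142,823,654 ÷ 1339.65 = EUR 853,076.29
Profit = EUR 853,076.29 − EUR 838,000.00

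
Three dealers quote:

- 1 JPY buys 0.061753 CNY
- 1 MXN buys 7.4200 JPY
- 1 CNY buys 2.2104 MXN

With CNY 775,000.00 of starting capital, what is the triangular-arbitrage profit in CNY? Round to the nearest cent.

Profitable loop is CNY → MXN → JPY → CNY:
CNY 775,000.00 × 2.2104 = MXN 1,713,060.00
MXN 1,713,060.00 × 7.4200 = JPY 12,710,905
JPY 12,710,905 × 0.061753 = CNY 784,936.53
Profit = CNY 784,936.53 − CNY 775,000.00

Profit: CNY 9,936.53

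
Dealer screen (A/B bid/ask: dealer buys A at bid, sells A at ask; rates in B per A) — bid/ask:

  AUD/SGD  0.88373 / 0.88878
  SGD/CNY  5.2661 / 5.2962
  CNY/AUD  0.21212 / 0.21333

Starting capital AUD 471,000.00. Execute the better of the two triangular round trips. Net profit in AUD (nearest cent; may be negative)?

Best loop AUD → CNY → SGD → AUD:
AUD 471,000.00 ÷ 0.21333 (buy CNY at ask) = CNY 2,207,847.00
CNY 2,207,847.00 ÷ 5.2962 (buy SGD at ask) = SGD 416,873.80
SGD 416,873.80 ÷ 0.88878 (buy AUD at ask) = AUD 469,040.48

Net result: AUD -1,959.52 (no profitable arbitrage after spreads)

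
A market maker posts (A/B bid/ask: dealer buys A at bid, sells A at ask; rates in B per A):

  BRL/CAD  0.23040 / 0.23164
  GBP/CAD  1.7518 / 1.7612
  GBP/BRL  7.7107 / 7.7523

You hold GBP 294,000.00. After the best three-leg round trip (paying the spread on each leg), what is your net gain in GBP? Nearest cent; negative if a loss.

Net profit: GBP 2,561.61

Best loop GBP → BRL → CAD → GBP:
GBP 294,000.00 × 7.7107 (sell GBP at bid) = BRL 2,266,945.80
BRL 2,266,945.80 × 0.23040 (sell BRL at bid) = CAD 522,304.31
CAD 522,304.31 ÷ 1.7612 (buy GBP at ask) = GBP 296,561.61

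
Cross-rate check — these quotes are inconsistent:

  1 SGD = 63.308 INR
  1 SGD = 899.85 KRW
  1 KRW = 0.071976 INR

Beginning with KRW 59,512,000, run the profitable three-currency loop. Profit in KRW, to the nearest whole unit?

Profit: KRW 1,372,085

Profitable loop is KRW → INR → SGD → KRW:
KRW 59,512,000 × 0.071976 = INR 4,283,435.71
INR 4,283,435.71 ÷ 63.308 = SGD 67,660.26
SGD 67,660.26 × 899.85 = KRW 60,884,085
Profit = KRW 60,884,085 − KRW 59,512,000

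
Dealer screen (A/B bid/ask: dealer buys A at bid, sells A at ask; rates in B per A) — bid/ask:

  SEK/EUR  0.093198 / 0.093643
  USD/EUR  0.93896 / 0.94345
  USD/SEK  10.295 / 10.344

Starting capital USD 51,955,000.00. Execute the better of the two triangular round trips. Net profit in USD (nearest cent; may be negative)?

Best loop USD → SEK → EUR → USD:
USD 51,955,000.00 × 10.295 (sell USD at bid) = SEK 534,876,725.00
SEK 534,876,725.00 × 0.093198 (sell SEK at bid) = EUR 49,849,441.02
EUR 49,849,441.02 ÷ 0.94345 (buy USD at ask) = USD 52,837,395.75

Net profit: USD 882,395.75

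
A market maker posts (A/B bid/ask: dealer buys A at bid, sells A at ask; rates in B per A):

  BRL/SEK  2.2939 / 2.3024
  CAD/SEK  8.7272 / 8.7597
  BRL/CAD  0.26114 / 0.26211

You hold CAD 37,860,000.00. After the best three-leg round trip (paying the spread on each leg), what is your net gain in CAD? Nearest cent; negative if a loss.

Best loop CAD → BRL → SEK → CAD:
CAD 37,860,000.00 ÷ 0.26211 (buy BRL at ask) = BRL 144,443,172.71
BRL 144,443,172.71 × 2.2939 (sell BRL at bid) = SEK 331,338,193.89
SEK 331,338,193.89 ÷ 8.7597 (buy CAD at ask) = CAD 37,825,290.12

Net result: CAD -34,709.88 (no profitable arbitrage after spreads)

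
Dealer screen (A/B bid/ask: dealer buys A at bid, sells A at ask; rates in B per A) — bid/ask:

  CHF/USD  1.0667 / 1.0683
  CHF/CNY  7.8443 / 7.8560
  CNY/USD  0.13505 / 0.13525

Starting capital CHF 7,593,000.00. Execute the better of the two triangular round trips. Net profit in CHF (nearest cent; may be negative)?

Net profit: CHF 29,842.50

Best loop CHF → USD → CNY → CHF:
CHF 7,593,000.00 × 1.0667 (sell CHF at bid) = USD 8,099,453.10
USD 8,099,453.10 ÷ 0.13525 (buy CNY at ask) = CNY 59,885,050.65
CNY 59,885,050.65 ÷ 7.8560 (buy CHF at ask) = CHF 7,622,842.50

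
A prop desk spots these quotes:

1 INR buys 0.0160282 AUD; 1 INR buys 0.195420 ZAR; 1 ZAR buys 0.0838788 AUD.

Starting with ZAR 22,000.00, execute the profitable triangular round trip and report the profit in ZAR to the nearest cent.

Profitable loop is ZAR → AUD → INR → ZAR:
ZAR 22,000.00 × 0.0838788 = AUD 1,845.33
AUD 1,845.33 ÷ 0.0160282 = INR 115,130.43
INR 115,130.43 × 0.195420 = ZAR 22,498.79
Profit = ZAR 22,498.79 − ZAR 22,000.00

Profit: ZAR 498.79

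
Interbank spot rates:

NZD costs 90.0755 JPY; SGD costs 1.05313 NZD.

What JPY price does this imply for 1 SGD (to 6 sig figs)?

SGD/JPY = 94.8612

1 SGD × 1.05313 = 1.05313 NZD
1.05313 NZD × 90.0755 = 94.8612 JPY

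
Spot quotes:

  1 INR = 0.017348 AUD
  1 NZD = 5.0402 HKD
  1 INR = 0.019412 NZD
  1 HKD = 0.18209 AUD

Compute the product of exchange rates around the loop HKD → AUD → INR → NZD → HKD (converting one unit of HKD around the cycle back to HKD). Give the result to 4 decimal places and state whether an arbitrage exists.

1.0270 (arbitrage exists)

Around HKD → AUD → INR → NZD → HKD: 1 × 0.18209 ÷ 0.017348 × 0.019412 × 5.0402 = 1.026963
Product > 1; profitable direction is HKD → AUD → INR → NZD → HKD.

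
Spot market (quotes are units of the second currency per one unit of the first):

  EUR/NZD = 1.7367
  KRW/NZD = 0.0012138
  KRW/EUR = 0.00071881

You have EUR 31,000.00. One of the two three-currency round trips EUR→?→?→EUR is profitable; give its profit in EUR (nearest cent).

Profitable loop is EUR → NZD → KRW → EUR:
EUR 31,000.00 × 1.7367 = NZD 53,837.70
NZD 53,837.70 ÷ 0.0012138 = KRW 44,354,671
KRW 44,354,671 × 0.00071881 = EUR 31,882.58
Profit = EUR 31,882.58 − EUR 31,000.00

Profit: EUR 882.58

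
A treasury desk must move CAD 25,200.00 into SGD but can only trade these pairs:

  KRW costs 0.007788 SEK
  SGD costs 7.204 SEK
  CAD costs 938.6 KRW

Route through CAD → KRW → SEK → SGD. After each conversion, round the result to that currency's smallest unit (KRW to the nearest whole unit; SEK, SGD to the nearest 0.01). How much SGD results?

SGD 25,570.15

CAD 25,200.00 × 938.6 = KRW 23,652,720
KRW 23,652,720 × 0.007788 = SEK 184,207.38
SEK 184,207.38 ÷ 7.204 = SGD 25,570.15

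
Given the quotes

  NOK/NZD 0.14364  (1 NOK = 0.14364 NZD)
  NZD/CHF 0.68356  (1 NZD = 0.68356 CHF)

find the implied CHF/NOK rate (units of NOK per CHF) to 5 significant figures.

CHF/NOK = 10.185

1 CHF ÷ 0.68356 = 1.46293 NZD
1.46293 NZD ÷ 0.14364 = 10.1847 NOK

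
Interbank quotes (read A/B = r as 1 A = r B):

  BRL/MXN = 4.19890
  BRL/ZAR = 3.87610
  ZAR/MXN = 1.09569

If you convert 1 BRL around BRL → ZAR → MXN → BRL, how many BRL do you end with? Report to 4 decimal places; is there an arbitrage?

1.0115 (arbitrage exists)

Around BRL → ZAR → MXN → BRL: 1 × 3.87610 × 1.09569 ÷ 4.19890 = 1.011456
Product > 1; profitable direction is BRL → ZAR → MXN → BRL.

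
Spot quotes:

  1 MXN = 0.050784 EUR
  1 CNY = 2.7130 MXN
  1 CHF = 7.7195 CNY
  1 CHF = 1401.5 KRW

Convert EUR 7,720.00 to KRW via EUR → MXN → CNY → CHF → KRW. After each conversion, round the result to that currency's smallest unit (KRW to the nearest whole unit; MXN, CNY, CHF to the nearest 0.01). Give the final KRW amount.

EUR 7,720.00 ÷ 0.050784 = MXN 152,016.38
MXN 152,016.38 ÷ 2.7130 = CNY 56,032.58
CNY 56,032.58 ÷ 7.7195 = CHF 7,258.58
CHF 7,258.58 × 1401.5 = KRW 10,172,900

KRW 10,172,900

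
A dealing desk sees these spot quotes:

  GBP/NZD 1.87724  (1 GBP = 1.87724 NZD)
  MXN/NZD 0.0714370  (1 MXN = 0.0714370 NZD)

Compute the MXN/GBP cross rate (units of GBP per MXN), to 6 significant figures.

1 MXN × 0.0714370 = 0.071437 NZD
0.071437 NZD ÷ 1.87724 = 0.0380543 GBP

MXN/GBP = 0.0380543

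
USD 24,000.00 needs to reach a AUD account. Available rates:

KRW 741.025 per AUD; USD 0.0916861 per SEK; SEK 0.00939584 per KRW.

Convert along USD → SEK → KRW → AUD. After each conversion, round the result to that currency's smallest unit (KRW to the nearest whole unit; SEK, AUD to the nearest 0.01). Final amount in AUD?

USD 24,000.00 ÷ 0.0916861 = SEK 261,762.69
SEK 261,762.69 ÷ 0.00939584 = KRW 27,859,424
KRW 27,859,424 ÷ 741.025 = AUD 37,595.80

AUD 37,595.80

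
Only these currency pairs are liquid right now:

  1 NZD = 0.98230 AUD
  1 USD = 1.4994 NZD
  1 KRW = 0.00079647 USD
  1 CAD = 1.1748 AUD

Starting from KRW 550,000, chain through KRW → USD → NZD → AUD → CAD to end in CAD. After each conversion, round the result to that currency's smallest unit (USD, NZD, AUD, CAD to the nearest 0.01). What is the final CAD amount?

CAD 549.20

KRW 550,000 × 0.00079647 = USD 438.06
USD 438.06 × 1.4994 = NZD 656.83
NZD 656.83 × 0.98230 = AUD 645.20
AUD 645.20 ÷ 1.1748 = CAD 549.20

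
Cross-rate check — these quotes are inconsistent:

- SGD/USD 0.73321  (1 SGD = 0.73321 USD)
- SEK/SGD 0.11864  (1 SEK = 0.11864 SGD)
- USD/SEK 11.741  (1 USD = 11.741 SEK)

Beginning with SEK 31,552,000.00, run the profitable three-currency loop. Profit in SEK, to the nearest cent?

Profitable loop is SEK → SGD → USD → SEK:
SEK 31,552,000.00 × 0.11864 = SGD 3,743,329.28
SGD 3,743,329.28 × 0.73321 = USD 2,744,646.46
USD 2,744,646.46 × 11.741 = SEK 32,224,894.10
Profit = SEK 32,224,894.10 − SEK 31,552,000.00

Profit: SEK 672,894.10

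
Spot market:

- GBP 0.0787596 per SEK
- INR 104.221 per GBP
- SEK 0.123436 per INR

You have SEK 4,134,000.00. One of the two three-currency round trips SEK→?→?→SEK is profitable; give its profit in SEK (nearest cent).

Profit: SEK 54,620.85

Profitable loop is SEK → GBP → INR → SEK:
SEK 4,134,000.00 × 0.0787596 = GBP 325,592.19
GBP 325,592.19 × 104.221 = INR 33,933,543.26
INR 33,933,543.26 × 0.123436 = SEK 4,188,620.85
Profit = SEK 4,188,620.85 − SEK 4,134,000.00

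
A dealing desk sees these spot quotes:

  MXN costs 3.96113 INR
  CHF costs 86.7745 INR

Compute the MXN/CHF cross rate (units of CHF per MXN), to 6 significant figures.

1 MXN × 3.96113 = 3.96113 INR
3.96113 INR ÷ 86.7745 = 0.0456485 CHF

MXN/CHF = 0.0456485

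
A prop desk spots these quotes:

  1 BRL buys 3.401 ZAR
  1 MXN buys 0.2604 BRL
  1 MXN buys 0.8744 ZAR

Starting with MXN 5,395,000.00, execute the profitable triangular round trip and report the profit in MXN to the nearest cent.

Profit: MXN 69,229.25

Profitable loop is MXN → BRL → ZAR → MXN:
MXN 5,395,000.00 × 0.2604 = BRL 1,404,858.00
BRL 1,404,858.00 × 3.401 = ZAR 4,777,922.06
ZAR 4,777,922.06 ÷ 0.8744 = MXN 5,464,229.25
Profit = MXN 5,464,229.25 − MXN 5,395,000.00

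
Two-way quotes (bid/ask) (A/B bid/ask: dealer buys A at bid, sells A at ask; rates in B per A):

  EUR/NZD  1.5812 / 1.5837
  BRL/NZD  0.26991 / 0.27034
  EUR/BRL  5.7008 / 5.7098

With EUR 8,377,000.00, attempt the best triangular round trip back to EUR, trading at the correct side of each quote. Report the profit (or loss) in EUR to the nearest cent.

Best loop EUR → NZD → BRL → EUR:
EUR 8,377,000.00 × 1.5812 (sell EUR at bid) = NZD 13,245,712.40
NZD 13,245,712.40 ÷ 0.27034 (buy BRL at ask) = BRL 48,996,494.78
BRL 48,996,494.78 ÷ 5.7098 (buy EUR at ask) = EUR 8,581,122.77

Net profit: EUR 204,122.77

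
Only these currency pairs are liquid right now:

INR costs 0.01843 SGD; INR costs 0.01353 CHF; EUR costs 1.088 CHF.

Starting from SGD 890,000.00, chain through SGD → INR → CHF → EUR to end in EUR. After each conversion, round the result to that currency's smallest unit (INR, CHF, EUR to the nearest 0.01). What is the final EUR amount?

SGD 890,000.00 ÷ 0.01843 = INR 48,290,830.17
INR 48,290,830.17 × 0.01353 = CHF 653,374.93
CHF 653,374.93 ÷ 1.088 = EUR 600,528.43

EUR 600,528.43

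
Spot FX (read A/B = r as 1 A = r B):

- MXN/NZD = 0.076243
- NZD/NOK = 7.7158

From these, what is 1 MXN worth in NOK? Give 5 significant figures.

1 MXN × 0.076243 = 0.076243 NZD
0.076243 NZD × 7.7158 = 0.588276 NOK

MXN/NOK = 0.58828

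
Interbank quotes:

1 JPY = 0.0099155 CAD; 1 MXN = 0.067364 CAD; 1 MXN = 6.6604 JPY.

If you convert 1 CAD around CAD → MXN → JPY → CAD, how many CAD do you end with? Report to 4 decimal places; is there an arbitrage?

0.9804 (arbitrage exists)

Around CAD → MXN → JPY → CAD: 1 ÷ 0.067364 × 6.6604 × 0.0099155 = 0.980363
Product < 1; profitable direction is CAD → JPY → MXN → CAD.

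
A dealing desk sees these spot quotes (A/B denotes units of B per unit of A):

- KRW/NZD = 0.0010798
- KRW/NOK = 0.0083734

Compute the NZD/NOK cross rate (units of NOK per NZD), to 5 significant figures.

1 NZD ÷ 0.0010798 = 926.097 KRW
926.097 KRW × 0.0083734 = 7.75458 NOK

NZD/NOK = 7.7546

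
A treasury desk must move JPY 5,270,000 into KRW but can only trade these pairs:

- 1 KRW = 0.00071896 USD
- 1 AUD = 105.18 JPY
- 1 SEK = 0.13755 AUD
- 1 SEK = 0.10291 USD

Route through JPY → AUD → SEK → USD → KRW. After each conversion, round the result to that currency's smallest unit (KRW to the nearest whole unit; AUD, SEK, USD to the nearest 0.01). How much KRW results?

KRW 52,139,841

JPY 5,270,000 ÷ 105.18 = AUD 50,104.58
AUD 50,104.58 ÷ 0.13755 = SEK 364,264.49
SEK 364,264.49 × 0.10291 = USD 37,486.46
USD 37,486.46 ÷ 0.00071896 = KRW 52,139,841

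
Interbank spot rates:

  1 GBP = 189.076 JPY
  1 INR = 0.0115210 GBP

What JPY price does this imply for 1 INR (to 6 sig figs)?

INR/JPY = 2.17834

1 INR × 0.0115210 = 0.011521 GBP
0.011521 GBP × 189.076 = 2.17834 JPY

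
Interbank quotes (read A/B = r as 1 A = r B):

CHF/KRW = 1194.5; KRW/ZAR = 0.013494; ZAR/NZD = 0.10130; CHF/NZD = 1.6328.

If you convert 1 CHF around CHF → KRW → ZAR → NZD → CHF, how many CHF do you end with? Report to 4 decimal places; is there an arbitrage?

Around CHF → KRW → ZAR → NZD → CHF: 1 × 1194.5 × 0.013494 × 0.10130 ÷ 1.6328 = 1.000008
Product ≈ 1 (deviation 0.001%, within rounding noise).

1.0000 (no arbitrage)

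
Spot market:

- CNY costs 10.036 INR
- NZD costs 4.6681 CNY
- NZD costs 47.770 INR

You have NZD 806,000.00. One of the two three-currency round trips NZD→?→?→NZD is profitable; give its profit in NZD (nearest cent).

Profit: NZD 15,844.17

Profitable loop is NZD → INR → CNY → NZD:
NZD 806,000.00 × 47.770 = INR 38,502,620.00
INR 38,502,620.00 ÷ 10.036 = CNY 3,836,450.78
CNY 3,836,450.78 ÷ 4.6681 = NZD 821,844.17
Profit = NZD 821,844.17 − NZD 806,000.00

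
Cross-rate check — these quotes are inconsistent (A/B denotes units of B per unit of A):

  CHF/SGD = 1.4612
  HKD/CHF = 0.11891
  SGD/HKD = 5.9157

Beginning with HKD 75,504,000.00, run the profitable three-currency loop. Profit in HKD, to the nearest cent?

Profit: HKD 2,103,580.56

Profitable loop is HKD → CHF → SGD → HKD:
HKD 75,504,000.00 × 0.11891 = CHF 8,978,180.64
CHF 8,978,180.64 × 1.4612 = SGD 13,118,917.55
SGD 13,118,917.55 × 5.9157 = HKD 77,607,580.56
Profit = HKD 77,607,580.56 − HKD 75,504,000.00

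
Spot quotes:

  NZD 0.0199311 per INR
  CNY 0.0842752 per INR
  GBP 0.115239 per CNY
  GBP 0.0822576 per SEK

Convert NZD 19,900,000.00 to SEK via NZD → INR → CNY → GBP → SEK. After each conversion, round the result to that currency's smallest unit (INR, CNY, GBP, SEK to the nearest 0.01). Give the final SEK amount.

SEK 117,881,335.34

NZD 19,900,000.00 ÷ 0.0199311 = INR 998,439,624.51
INR 998,439,624.51 × 0.0842752 = CNY 84,143,699.04
CNY 84,143,699.04 × 0.115239 = GBP 9,696,635.73
GBP 9,696,635.73 ÷ 0.0822576 = SEK 117,881,335.34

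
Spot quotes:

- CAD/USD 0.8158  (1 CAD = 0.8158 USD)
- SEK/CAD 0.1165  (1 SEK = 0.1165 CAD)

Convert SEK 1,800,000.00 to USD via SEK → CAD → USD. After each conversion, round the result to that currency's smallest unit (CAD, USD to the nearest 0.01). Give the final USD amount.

USD 171,073.26

SEK 1,800,000.00 × 0.1165 = CAD 209,700.00
CAD 209,700.00 × 0.8158 = USD 171,073.26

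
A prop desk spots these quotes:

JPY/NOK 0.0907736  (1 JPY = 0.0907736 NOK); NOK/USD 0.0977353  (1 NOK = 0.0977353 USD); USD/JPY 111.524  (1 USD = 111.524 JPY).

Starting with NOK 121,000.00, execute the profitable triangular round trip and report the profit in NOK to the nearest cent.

Profitable loop is NOK → JPY → USD → NOK:
NOK 121,000.00 ÷ 0.0907736 = JPY 1,332,987
JPY 1,332,987 ÷ 111.524 = USD 11,952.46
USD 11,952.46 ÷ 0.0977353 = NOK 122,294.25
Profit = NOK 122,294.25 − NOK 121,000.00

Profit: NOK 1,294.25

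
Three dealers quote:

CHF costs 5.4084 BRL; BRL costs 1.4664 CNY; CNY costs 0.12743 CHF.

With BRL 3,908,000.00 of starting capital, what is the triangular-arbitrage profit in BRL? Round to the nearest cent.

Profitable loop is BRL → CNY → CHF → BRL:
BRL 3,908,000.00 × 1.4664 = CNY 5,730,691.20
CNY 5,730,691.20 × 0.12743 = CHF 730,261.98
CHF 730,261.98 × 5.4084 = BRL 3,949,548.89
Profit = BRL 3,949,548.89 − BRL 3,908,000.00

Profit: BRL 41,548.89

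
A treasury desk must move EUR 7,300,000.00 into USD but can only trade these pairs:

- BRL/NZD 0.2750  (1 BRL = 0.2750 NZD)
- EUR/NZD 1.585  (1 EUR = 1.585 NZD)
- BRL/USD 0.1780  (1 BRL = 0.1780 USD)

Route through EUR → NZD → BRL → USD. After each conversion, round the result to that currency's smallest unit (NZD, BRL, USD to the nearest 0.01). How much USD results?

EUR 7,300,000.00 × 1.585 = NZD 11,570,500.00
NZD 11,570,500.00 ÷ 0.2750 = BRL 42,074,545.45
BRL 42,074,545.45 × 0.1780 = USD 7,489,269.09

USD 7,489,269.09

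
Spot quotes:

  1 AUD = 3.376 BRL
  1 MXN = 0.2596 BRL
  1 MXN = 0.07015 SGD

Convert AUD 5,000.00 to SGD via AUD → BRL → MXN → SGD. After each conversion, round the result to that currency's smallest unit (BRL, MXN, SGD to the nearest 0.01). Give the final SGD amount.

AUD 5,000.00 × 3.376 = BRL 16,880.00
BRL 16,880.00 ÷ 0.2596 = MXN 65,023.11
MXN 65,023.11 × 0.07015 = SGD 4,561.37

SGD 4,561.37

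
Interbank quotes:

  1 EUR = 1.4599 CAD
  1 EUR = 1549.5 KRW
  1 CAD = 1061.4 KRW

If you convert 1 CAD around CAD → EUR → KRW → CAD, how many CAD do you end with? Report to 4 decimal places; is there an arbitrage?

Around CAD → EUR → KRW → CAD: 1 ÷ 1.4599 × 1549.5 ÷ 1061.4 = 0.999976
Product ≈ 1 (deviation 0.002%, within rounding noise).

1.0000 (no arbitrage)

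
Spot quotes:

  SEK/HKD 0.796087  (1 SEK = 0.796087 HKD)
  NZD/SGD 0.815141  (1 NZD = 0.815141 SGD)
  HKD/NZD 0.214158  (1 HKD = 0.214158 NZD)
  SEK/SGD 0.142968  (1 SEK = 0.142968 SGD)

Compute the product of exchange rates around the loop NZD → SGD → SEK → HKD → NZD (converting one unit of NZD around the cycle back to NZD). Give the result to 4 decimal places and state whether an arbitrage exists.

0.9721 (arbitrage exists)

Around NZD → SGD → SEK → HKD → NZD: 1 × 0.815141 ÷ 0.142968 × 0.796087 × 0.214158 = 0.972050
Product < 1; profitable direction is NZD → HKD → SEK → SGD → NZD.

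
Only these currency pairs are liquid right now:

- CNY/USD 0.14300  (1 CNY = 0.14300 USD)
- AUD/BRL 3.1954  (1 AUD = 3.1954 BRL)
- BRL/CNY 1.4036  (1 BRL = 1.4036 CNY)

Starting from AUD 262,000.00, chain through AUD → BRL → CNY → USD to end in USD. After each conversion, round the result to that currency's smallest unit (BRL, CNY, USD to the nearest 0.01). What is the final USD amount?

AUD 262,000.00 × 3.1954 = BRL 837,194.80
BRL 837,194.80 × 1.4036 = CNY 1,175,086.62
CNY 1,175,086.62 × 0.14300 = USD 168,037.39

USD 168,037.39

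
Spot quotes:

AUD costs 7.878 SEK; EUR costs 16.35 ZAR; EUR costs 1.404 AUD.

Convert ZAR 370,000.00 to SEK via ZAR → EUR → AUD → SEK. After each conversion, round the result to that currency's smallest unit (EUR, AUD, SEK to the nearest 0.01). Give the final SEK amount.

SEK 250,303.60

ZAR 370,000.00 ÷ 16.35 = EUR 22,629.97
EUR 22,629.97 × 1.404 = AUD 31,772.48
AUD 31,772.48 × 7.878 = SEK 250,303.60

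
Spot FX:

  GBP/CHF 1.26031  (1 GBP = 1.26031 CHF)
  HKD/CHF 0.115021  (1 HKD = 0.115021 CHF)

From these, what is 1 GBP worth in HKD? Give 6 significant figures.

1 GBP × 1.26031 = 1.26031 CHF
1.26031 CHF ÷ 0.115021 = 10.9572 HKD

GBP/HKD = 10.9572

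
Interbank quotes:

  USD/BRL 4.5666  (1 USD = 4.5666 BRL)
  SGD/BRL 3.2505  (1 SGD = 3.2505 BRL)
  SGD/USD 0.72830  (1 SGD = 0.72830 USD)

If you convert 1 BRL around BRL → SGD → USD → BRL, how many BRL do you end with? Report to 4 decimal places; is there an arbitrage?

Around BRL → SGD → USD → BRL: 1 ÷ 3.2505 × 0.72830 × 4.5666 = 1.023183
Product > 1; profitable direction is BRL → SGD → USD → BRL.

1.0232 (arbitrage exists)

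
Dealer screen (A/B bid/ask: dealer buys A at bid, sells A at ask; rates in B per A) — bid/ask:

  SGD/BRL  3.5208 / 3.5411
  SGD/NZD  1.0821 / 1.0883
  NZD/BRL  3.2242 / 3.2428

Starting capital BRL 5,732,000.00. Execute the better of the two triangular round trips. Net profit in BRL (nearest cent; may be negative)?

Best loop BRL → NZD → SGD → BRL:
BRL 5,732,000.00 ÷ 3.2428 (buy NZD at ask) = NZD 1,767,608.24
NZD 1,767,608.24 ÷ 1.0883 (buy SGD at ask) = SGD 1,624,192.08
SGD 1,624,192.08 × 3.5208 (sell SGD at bid) = BRL 5,718,455.47

Net result: BRL -13,544.53 (no profitable arbitrage after spreads)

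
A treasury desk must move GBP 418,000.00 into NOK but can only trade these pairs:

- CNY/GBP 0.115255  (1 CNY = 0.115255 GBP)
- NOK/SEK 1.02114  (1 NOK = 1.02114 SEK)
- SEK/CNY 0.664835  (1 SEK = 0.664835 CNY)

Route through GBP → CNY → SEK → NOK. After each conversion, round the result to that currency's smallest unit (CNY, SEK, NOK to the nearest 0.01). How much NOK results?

GBP 418,000.00 ÷ 0.115255 = CNY 3,626,740.71
CNY 3,626,740.71 ÷ 0.664835 = SEK 5,455,098.95
SEK 5,455,098.95 ÷ 1.02114 = NOK 5,342,165.57

NOK 5,342,165.57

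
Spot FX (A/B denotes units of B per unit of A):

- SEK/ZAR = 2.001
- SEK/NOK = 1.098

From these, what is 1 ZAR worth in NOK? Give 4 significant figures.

ZAR/NOK = 0.5487

1 ZAR ÷ 2.001 = 0.49975 SEK
0.49975 SEK × 1.098 = 0.548726 NOK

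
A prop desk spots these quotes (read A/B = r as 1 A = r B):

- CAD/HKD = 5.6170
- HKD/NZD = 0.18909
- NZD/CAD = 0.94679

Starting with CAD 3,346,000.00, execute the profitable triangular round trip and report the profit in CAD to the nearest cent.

Profitable loop is CAD → HKD → NZD → CAD:
CAD 3,346,000.00 × 5.6170 = HKD 18,794,482.00
HKD 18,794,482.00 × 0.18909 = NZD 3,553,848.60
NZD 3,553,848.60 × 0.94679 = CAD 3,364,748.32
Profit = CAD 3,364,748.32 − CAD 3,346,000.00

Profit: CAD 18,748.32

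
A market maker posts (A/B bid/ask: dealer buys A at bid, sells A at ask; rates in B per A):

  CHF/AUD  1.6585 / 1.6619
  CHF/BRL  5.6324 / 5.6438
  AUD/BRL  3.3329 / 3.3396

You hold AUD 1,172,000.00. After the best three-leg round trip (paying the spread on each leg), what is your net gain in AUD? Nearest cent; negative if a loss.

Net profit: AUD 17,383.09

Best loop AUD → CHF → BRL → AUD:
AUD 1,172,000.00 ÷ 1.6619 (buy CHF at ask) = CHF 705,216.92
CHF 705,216.92 × 5.6324 (sell CHF at bid) = BRL 3,972,063.78
BRL 3,972,063.78 ÷ 3.3396 (buy AUD at ask) = AUD 1,189,383.09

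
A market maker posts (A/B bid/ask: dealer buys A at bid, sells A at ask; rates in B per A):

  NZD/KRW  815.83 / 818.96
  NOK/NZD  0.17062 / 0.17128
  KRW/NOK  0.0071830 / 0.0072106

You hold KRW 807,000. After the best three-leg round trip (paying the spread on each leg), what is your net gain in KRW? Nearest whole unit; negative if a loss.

Best loop KRW → NOK → NZD → KRW:
KRW 807,000 × 0.0071830 (sell KRW at bid) = NOK 5,796.68
NOK 5,796.68 × 0.17062 (sell NOK at bid) = NZD 989.03
NZD 989.03 × 815.83 (sell NZD at bid) = KRW 806,880

Net result: KRW -120 (no profitable arbitrage after spreads)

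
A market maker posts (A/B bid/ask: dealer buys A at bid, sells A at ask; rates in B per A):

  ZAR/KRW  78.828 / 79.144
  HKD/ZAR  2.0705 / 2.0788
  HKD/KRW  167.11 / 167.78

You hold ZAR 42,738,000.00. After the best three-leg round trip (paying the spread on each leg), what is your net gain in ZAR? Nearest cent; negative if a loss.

Best loop ZAR → HKD → KRW → ZAR:
ZAR 42,738,000.00 ÷ 2.0788 (buy HKD at ask) = HKD 20,558,976.33
HKD 20,558,976.33 × 167.11 (sell HKD at bid) = KRW 3,435,610,535
KRW 3,435,610,535 ÷ 79.144 (buy ZAR at ask) = ZAR 43,409,614.56

Net profit: ZAR 671,614.56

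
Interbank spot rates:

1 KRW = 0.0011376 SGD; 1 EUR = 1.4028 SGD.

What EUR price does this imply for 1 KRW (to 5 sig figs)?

KRW/EUR = 0.00081095

1 KRW × 0.0011376 = 0.0011376 SGD
0.0011376 SGD ÷ 1.4028 = 0.00081095 EUR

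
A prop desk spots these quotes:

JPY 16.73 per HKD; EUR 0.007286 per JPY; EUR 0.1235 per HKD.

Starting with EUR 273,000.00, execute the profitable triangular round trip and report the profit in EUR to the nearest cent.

Profit: EUR 3,595.11

Profitable loop is EUR → JPY → HKD → EUR:
EUR 273,000.00 ÷ 0.007286 = JPY 37,469,119
JPY 37,469,119 ÷ 16.73 = HKD 2,239,636.51
HKD 2,239,636.51 × 0.1235 = EUR 276,595.11
Profit = EUR 276,595.11 − EUR 273,000.00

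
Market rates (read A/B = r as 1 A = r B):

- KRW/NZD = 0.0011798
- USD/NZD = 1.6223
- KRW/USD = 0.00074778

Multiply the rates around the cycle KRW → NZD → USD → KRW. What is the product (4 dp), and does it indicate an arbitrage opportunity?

0.9725 (arbitrage exists)

Around KRW → NZD → USD → KRW: 1 × 0.0011798 ÷ 1.6223 ÷ 0.00074778 = 0.972531
Product < 1; profitable direction is KRW → USD → NZD → KRW.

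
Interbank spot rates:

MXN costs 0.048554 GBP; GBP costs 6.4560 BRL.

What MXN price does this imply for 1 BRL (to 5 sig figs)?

1 BRL ÷ 6.4560 = 0.154895 GBP
0.154895 GBP ÷ 0.048554 = 3.19015 MXN

BRL/MXN = 3.1902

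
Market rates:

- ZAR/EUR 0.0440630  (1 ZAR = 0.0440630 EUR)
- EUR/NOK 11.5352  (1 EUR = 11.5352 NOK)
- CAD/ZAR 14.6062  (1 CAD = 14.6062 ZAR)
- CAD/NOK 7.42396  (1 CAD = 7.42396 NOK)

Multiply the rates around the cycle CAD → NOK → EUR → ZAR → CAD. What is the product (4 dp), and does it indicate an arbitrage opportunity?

1.0000 (no arbitrage)

Around CAD → NOK → EUR → ZAR → CAD: 1 × 7.42396 ÷ 11.5352 ÷ 0.0440630 ÷ 14.6062 = 0.999998
Product ≈ 1 (deviation 0.000%, within rounding noise).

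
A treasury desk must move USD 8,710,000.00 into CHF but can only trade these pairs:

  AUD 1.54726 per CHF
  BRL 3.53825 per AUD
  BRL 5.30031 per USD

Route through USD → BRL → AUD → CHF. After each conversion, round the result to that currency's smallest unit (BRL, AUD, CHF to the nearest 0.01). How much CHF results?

USD 8,710,000.00 × 5.30031 = BRL 46,165,700.10
BRL 46,165,700.10 ÷ 3.53825 = AUD 13,047,608.31
AUD 13,047,608.31 ÷ 1.54726 = CHF 8,432,718.68

CHF 8,432,718.68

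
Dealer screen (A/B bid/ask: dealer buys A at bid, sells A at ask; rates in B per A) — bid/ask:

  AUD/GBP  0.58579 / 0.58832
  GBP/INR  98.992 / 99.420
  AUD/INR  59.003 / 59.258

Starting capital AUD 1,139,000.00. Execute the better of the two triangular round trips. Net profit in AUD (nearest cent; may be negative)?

Net profit: AUD 9,974.65

Best loop AUD → INR → GBP → AUD:
AUD 1,139,000.00 × 59.003 (sell AUD at bid) = INR 67,204,417.00
INR 67,204,417.00 ÷ 99.420 (buy GBP at ask) = GBP 675,964.77
GBP 675,964.77 ÷ 0.58832 (buy AUD at ask) = AUD 1,148,974.65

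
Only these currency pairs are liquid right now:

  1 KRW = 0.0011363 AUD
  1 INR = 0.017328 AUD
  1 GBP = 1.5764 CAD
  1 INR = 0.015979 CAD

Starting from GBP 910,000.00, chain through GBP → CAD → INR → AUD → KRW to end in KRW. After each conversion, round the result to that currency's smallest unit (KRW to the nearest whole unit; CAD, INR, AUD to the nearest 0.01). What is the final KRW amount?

GBP 910,000.00 × 1.5764 = CAD 1,434,524.00
CAD 1,434,524.00 ÷ 0.015979 = INR 89,775,580.45
INR 89,775,580.45 × 0.017328 = AUD 1,555,631.26
AUD 1,555,631.26 ÷ 0.0011363 = KRW 1,369,032,175

KRW 1,369,032,175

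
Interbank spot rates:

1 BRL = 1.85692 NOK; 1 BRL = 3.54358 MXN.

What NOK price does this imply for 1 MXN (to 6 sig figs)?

MXN/NOK = 0.524024

1 MXN ÷ 3.54358 = 0.2822 BRL
0.2822 BRL × 1.85692 = 0.524024 NOK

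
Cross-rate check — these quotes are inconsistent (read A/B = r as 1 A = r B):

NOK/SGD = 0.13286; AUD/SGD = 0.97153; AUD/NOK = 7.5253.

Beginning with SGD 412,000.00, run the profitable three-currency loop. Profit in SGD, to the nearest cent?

Profitable loop is SGD → AUD → NOK → SGD:
SGD 412,000.00 ÷ 0.97153 = AUD 424,073.37
AUD 424,073.37 × 7.5253 = NOK 3,191,279.32
NOK 3,191,279.32 × 0.13286 = SGD 423,993.37
Profit = SGD 423,993.37 − SGD 412,000.00

Profit: SGD 11,993.37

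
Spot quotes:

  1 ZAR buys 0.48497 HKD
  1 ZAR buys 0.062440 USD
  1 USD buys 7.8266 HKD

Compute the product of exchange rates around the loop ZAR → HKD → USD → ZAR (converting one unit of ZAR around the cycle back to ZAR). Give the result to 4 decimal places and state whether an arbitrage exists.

Around ZAR → HKD → USD → ZAR: 1 × 0.48497 ÷ 7.8266 ÷ 0.062440 = 0.992382
Product < 1; profitable direction is ZAR → USD → HKD → ZAR.

0.9924 (arbitrage exists)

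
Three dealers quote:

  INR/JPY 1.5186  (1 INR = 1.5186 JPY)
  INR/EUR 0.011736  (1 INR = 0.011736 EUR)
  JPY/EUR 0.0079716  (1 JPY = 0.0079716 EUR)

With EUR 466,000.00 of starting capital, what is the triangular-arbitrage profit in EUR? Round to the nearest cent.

Profitable loop is EUR → INR → JPY → EUR:
EUR 466,000.00 ÷ 0.011736 = INR 39,706,884.80
INR 39,706,884.80 × 1.5186 = JPY 60,298,875
JPY 60,298,875 × 0.0079716 = EUR 480,678.51
Profit = EUR 480,678.51 − EUR 466,000.00

Profit: EUR 14,678.51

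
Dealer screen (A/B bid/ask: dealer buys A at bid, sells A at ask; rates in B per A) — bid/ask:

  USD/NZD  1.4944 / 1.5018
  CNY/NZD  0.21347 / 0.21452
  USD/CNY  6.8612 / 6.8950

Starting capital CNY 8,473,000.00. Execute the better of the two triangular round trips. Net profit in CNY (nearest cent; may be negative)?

Net profit: CNY 87,556.67

Best loop CNY → USD → NZD → CNY:
CNY 8,473,000.00 ÷ 6.8950 (buy USD at ask) = USD 1,228,861.49
USD 1,228,861.49 × 1.4944 (sell USD at bid) = NZD 1,836,410.62
NZD 1,836,410.62 ÷ 0.21452 (buy CNY at ask) = CNY 8,560,556.67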